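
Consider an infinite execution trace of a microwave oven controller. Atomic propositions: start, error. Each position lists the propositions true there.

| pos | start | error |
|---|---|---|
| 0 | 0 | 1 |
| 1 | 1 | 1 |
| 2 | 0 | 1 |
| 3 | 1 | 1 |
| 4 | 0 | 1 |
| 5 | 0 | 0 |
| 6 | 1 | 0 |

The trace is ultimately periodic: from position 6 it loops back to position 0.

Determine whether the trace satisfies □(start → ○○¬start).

No

start → ○○¬start must hold at every position from 0 onward. It fails at position 1, so □(start → ○○¬start) is false.
Positions where start holds: 1, 3, 6.
Check ○○¬start at each: 1→fails, 3→ok, 6→fails.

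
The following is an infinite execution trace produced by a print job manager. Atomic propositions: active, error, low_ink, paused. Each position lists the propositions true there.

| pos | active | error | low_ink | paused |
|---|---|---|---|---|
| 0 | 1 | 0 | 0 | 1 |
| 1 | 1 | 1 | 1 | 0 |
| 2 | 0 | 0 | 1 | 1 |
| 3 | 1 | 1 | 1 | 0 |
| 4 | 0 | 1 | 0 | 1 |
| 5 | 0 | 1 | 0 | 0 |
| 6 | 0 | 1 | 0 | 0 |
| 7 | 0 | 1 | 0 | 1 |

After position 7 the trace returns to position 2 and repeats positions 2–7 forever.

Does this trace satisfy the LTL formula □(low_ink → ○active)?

Does not hold

low_ink → ○active must hold at every position from 0 onward. It fails at position 1, so □(low_ink → ○active) is false.
Positions where low_ink holds: 1, 2, 3.
Check ○active at each: 1→fails, 2→ok, 3→fails.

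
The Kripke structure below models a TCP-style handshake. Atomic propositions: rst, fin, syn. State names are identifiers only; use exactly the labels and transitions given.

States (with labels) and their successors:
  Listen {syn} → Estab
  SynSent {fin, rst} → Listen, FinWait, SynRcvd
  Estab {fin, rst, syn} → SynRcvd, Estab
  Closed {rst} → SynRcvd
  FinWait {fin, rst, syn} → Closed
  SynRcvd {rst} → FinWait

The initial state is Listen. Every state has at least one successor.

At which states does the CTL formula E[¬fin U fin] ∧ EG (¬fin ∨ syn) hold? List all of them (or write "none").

States satisfying ¬fin: {Listen, Closed, SynRcvd}.
States satisfying fin: {SynSent, Estab, FinWait}.
States satisfying E[¬fin U fin]: {Listen, SynSent, Estab, Closed, FinWait, SynRcvd}.
States satisfying ¬fin ∨ syn: {Listen, Estab, Closed, FinWait, SynRcvd}.
States satisfying EG (¬fin ∨ syn): {Listen, Estab, Closed, FinWait, SynRcvd}.
States satisfying E[¬fin U fin] ∧ EG (¬fin ∨ syn): {Listen, Estab, Closed, FinWait, SynRcvd}.

{Listen, Estab, Closed, FinWait, SynRcvd}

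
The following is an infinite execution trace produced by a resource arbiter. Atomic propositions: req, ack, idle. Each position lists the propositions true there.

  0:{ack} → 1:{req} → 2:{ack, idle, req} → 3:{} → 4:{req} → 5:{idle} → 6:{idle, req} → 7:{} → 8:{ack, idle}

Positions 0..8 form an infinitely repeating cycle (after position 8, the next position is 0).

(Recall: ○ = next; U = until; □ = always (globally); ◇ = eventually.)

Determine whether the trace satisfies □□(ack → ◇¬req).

Satisfied

□(ack → ◇¬req) holds at every position 0..8, and those are all positions ever visited, so □□(ack → ◇¬req) holds.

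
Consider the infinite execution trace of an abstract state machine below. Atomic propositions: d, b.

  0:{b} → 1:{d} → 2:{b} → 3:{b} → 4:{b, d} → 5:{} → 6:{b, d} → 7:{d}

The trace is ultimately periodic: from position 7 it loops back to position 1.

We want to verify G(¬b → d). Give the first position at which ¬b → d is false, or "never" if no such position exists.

5

Check ¬b → d at each position in order: 0 ✓, 1 ✓, 2 ✓, 3 ✓, 4 ✓.
At position 5 the labels are {}, so ¬b → d is false there. This is the first violation.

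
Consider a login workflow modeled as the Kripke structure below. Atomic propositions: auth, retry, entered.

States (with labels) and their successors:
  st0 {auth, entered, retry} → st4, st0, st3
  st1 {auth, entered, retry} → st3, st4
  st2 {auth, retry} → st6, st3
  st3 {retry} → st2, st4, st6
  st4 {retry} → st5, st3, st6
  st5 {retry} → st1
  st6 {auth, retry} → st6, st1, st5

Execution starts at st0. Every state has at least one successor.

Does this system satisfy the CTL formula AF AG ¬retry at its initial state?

Does not hold

States satisfying AG ¬retry: ∅.
States satisfying AF AG ¬retry: ∅.
There is a path from st0 along which AG ¬retry never holds.
st0 ∉ Sat(AF AG ¬retry).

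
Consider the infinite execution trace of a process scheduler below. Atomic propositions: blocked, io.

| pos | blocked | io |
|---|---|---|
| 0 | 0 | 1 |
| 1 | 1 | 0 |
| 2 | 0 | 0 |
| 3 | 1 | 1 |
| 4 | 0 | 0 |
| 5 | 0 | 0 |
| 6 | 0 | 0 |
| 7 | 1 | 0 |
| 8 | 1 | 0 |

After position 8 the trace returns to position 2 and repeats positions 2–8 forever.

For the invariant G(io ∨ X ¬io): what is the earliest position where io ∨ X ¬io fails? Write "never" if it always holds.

Check io ∨ X ¬io at each position in order: 0 ✓, 1 ✓.
At position 2 the labels are {} and the next position 3 has {blocked, io}, so io ∨ X ¬io is false there. This is the first violation.

2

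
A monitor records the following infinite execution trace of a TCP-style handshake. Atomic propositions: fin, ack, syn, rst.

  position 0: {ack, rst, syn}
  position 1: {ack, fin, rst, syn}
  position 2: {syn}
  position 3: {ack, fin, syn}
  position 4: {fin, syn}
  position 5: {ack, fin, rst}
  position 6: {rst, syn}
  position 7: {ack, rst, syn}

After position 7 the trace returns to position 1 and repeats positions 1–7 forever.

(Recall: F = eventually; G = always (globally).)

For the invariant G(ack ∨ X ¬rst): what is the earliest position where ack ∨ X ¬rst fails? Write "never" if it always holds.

Check ack ∨ X ¬rst at each position in order: 0 ✓, 1 ✓, 2 ✓, 3 ✓.
At position 4 the labels are {fin, syn} and the next position 5 has {ack, fin, rst}, so ack ∨ X ¬rst is false there. This is the first violation.

4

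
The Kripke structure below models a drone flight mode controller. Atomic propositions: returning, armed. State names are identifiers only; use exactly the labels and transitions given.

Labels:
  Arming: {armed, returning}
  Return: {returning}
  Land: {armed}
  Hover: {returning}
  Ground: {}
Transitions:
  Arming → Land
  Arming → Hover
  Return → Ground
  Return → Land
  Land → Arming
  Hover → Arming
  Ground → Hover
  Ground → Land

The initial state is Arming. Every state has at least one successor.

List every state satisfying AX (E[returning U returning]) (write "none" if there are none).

States satisfying E[returning U returning]: {Arming, Return, Hover}.
States satisfying AX (E[returning U returning]): {Land, Hover}.

{Land, Hover}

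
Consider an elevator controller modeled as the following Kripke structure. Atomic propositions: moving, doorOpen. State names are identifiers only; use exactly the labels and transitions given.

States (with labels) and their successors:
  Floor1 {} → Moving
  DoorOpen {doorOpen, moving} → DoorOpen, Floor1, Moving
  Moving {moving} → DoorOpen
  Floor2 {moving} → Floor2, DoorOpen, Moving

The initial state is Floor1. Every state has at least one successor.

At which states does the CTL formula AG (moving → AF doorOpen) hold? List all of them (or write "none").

States satisfying moving → AF doorOpen: {Floor1, DoorOpen, Moving}.
States satisfying AG (moving → AF doorOpen): {Floor1, DoorOpen, Moving}.

{Floor1, DoorOpen, Moving}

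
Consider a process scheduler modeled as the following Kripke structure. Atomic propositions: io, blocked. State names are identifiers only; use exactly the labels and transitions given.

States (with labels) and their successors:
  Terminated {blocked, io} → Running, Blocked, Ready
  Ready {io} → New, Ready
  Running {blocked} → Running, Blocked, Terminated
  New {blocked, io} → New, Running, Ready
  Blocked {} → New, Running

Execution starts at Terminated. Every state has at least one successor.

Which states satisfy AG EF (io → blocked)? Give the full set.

{Terminated, Ready, Running, New, Blocked}

States satisfying EF (io → blocked): {Terminated, Ready, Running, New, Blocked}.
States satisfying AG EF (io → blocked): {Terminated, Ready, Running, New, Blocked}.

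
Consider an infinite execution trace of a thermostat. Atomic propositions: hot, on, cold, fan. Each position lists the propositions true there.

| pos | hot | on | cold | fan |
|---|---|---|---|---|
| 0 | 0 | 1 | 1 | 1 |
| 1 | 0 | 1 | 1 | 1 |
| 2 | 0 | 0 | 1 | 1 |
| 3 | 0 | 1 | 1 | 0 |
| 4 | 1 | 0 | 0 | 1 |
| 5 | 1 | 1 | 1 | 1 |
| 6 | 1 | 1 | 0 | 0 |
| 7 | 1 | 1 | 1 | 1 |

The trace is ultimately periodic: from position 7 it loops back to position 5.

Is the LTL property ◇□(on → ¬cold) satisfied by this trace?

□(on → ¬cold) is false at every position 0..7, so it never becomes true and ◇□(on → ¬cold) fails.

Does not hold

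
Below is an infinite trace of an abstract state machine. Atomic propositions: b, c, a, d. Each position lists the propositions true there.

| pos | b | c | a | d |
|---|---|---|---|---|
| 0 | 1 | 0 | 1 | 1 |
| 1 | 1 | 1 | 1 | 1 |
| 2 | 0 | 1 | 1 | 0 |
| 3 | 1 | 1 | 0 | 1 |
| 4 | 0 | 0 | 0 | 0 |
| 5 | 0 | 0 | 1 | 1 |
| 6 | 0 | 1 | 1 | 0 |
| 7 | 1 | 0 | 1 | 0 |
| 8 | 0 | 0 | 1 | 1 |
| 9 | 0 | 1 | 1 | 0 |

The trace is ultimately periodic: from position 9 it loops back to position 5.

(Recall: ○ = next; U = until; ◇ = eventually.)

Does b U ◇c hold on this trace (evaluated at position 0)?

Walking from position 0: ◇c first holds at position 0, and b holds at every earlier position along the way, so b U ◇c holds.

Satisfied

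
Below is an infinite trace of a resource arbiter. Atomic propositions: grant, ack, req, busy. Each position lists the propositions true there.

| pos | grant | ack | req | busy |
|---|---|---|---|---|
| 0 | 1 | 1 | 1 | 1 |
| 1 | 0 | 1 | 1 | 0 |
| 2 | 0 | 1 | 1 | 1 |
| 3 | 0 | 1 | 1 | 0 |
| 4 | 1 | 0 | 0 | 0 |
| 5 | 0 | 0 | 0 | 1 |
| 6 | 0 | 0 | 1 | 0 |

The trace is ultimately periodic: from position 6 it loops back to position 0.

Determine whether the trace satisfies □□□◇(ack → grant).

Satisfied

□□◇(ack → grant) holds at every position 0..6, and those are all positions ever visited, so □□□◇(ack → grant) holds.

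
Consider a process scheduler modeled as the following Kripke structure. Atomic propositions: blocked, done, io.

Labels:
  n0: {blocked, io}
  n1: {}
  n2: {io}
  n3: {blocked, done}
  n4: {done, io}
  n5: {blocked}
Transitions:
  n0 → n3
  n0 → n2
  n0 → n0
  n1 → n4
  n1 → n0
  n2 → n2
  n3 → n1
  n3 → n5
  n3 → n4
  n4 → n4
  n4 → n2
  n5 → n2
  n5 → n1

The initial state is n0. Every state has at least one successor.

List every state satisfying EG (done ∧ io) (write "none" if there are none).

{n4}

States satisfying done ∧ io: {n4}.
States satisfying EG (done ∧ io): {n4}.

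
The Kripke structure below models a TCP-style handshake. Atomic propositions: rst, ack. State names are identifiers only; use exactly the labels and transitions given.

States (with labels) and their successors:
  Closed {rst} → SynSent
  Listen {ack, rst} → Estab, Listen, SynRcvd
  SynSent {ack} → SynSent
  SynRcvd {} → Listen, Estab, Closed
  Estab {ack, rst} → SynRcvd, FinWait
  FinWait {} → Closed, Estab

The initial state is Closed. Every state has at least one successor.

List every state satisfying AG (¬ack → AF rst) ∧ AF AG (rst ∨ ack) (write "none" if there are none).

{Closed, SynSent}

States satisfying ¬ack → AF rst: {Closed, Listen, SynSent, SynRcvd, Estab, FinWait}.
States satisfying AG (¬ack → AF rst): {Closed, Listen, SynSent, SynRcvd, Estab, FinWait}.
States satisfying AG (rst ∨ ack): {Closed, SynSent}.
States satisfying AF AG (rst ∨ ack): {Closed, SynSent}.
States satisfying AG (¬ack → AF rst) ∧ AF AG (rst ∨ ack): {Closed, SynSent}.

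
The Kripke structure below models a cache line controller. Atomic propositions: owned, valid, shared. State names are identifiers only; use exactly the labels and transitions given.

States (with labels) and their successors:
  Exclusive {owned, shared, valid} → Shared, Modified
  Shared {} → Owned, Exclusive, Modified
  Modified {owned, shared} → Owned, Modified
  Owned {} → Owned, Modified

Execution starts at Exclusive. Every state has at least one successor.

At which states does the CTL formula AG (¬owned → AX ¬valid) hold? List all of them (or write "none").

States satisfying ¬owned → AX ¬valid: {Exclusive, Modified, Owned}.
States satisfying AG (¬owned → AX ¬valid): {Modified, Owned}.

{Modified, Owned}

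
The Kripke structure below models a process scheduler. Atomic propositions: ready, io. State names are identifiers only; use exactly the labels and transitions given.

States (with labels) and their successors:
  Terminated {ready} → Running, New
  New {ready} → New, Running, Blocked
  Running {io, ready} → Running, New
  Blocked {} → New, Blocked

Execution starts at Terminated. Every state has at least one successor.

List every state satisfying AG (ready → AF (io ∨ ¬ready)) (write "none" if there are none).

States satisfying ready → AF (io ∨ ¬ready): {Running, Blocked}.
States satisfying AG (ready → AF (io ∨ ¬ready)): ∅.

none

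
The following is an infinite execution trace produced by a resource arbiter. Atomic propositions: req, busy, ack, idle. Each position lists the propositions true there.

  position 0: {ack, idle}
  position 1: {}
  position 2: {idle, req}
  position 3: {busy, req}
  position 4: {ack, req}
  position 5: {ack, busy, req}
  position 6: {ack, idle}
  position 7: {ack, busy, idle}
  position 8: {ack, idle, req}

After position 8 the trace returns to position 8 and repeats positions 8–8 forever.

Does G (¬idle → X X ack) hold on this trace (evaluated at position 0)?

¬idle → X X ack must hold at every position from 0 onward. It fails at position 1, so G (¬idle → X X ack) is false.
Positions where ¬idle holds: 1, 3, 4, 5.
Check X X ack at each: 1→fails, 3→ok, 4→ok, 5→ok.

No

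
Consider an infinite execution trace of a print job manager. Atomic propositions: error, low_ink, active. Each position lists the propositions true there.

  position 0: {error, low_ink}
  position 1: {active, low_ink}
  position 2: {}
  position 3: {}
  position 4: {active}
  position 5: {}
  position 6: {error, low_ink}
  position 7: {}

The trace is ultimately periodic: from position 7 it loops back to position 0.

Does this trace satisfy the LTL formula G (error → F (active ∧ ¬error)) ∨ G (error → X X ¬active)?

error → F (active ∧ ¬error) holds at every position 0..7, and those are all positions ever visited, so G (error → F (active ∧ ¬error)) holds.
Positions where error holds: 0, 6.
Check F (active ∧ ¬error) at each: 0→ok, 6→ok.
error → X X ¬active holds at every position 0..7, and those are all positions ever visited, so G (error → X X ¬active) holds.
Positions where error holds: 0, 6.
Check X X ¬active at each: 0→ok, 6→ok.
At position 0: G (error → F (active ∧ ¬error)) is true; G (error → X X ¬active) is true; so G (error → F (active ∧ ¬error)) ∨ G (error → X X ¬active) is true.

Satisfied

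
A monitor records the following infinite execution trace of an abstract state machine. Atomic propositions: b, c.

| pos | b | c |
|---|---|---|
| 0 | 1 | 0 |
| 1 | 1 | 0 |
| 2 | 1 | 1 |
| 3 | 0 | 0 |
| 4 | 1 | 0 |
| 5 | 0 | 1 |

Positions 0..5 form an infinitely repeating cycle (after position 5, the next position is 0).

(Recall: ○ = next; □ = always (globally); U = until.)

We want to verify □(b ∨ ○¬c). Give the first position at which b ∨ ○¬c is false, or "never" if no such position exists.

b ∨ ○¬c holds at every position 0..5, and those are all the positions the trace ever visits, so the invariant □(b ∨ ○¬c) is never violated.

never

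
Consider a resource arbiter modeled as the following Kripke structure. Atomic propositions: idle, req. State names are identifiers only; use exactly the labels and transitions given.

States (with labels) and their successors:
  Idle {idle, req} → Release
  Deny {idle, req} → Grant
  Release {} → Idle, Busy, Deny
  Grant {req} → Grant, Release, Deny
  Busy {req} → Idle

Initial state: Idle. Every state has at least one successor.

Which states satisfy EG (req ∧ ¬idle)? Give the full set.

{Grant}

States satisfying req ∧ ¬idle: {Grant, Busy}.
States satisfying EG (req ∧ ¬idle): {Grant}.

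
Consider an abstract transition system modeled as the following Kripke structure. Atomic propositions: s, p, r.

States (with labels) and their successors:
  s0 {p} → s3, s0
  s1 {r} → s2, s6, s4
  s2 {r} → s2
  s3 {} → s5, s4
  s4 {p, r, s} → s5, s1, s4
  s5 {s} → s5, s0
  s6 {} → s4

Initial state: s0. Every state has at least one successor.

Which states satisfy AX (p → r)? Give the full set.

{s1, s2, s3, s4, s6}

States satisfying p → r: {s1, s2, s3, s4, s5, s6}.
States satisfying AX (p → r): {s1, s2, s3, s4, s6}.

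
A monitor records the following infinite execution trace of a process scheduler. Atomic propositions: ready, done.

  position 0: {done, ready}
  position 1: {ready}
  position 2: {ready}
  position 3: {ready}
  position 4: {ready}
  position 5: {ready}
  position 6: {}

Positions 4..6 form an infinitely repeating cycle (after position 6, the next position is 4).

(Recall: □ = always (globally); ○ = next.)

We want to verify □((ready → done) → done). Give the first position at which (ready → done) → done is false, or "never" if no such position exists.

Check (ready → done) → done at each position in order: 0 ✓, 1 ✓, 2 ✓, 3 ✓, 4 ✓, 5 ✓.
At position 6 the labels are {}, so (ready → done) → done is false there. This is the first violation.

6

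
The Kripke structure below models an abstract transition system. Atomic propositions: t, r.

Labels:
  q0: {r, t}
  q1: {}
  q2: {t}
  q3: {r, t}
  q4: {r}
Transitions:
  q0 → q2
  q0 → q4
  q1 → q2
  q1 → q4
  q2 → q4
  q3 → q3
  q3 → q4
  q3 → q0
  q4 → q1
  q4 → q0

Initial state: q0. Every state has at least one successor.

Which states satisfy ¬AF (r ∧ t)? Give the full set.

States satisfying r ∧ t: {q0, q3}.
States satisfying AF (r ∧ t): {q0, q3}.
States satisfying ¬AF (r ∧ t): {q1, q2, q4}.

{q1, q2, q4}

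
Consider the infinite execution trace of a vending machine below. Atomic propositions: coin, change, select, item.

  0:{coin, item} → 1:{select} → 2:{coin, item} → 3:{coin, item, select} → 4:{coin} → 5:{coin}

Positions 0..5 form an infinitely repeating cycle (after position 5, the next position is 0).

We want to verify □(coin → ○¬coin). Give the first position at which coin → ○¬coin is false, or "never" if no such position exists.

Check coin → ○¬coin at each position in order: 0 ✓, 1 ✓.
At position 2 the labels are {coin, item} and the next position 3 has {coin, item, select}, so coin → ○¬coin is false there. This is the first violation.

2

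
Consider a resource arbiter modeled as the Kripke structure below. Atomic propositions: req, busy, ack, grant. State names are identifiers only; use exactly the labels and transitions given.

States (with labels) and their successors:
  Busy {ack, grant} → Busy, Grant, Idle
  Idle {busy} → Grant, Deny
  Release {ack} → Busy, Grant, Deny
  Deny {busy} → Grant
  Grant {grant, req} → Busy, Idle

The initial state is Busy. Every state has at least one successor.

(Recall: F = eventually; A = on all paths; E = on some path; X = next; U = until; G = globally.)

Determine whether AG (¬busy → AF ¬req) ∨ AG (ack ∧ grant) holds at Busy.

States satisfying ¬busy → AF ¬req: {Busy, Idle, Release, Deny, Grant}.
States satisfying AG (¬busy → AF ¬req): {Busy, Idle, Release, Deny, Grant}.
States satisfying ack ∧ grant: {Busy}.
States satisfying AG (ack ∧ grant): ∅.
States satisfying AG (¬busy → AF ¬req) ∨ AG (ack ∧ grant): {Busy, Idle, Release, Deny, Grant}.
Busy ∈ Sat(AG (¬busy → AF ¬req) ∨ AG (ack ∧ grant)).

Holds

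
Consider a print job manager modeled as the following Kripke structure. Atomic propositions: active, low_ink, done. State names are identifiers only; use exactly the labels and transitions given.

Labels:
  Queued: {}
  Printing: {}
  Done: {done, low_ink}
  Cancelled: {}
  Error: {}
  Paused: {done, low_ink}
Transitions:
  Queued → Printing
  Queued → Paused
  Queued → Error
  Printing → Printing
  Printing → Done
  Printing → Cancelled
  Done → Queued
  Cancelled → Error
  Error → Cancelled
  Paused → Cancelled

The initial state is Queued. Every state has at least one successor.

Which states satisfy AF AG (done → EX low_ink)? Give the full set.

{Cancelled, Error, Paused}

States satisfying AG (done → EX low_ink): {Cancelled, Error}.
States satisfying AF AG (done → EX low_ink): {Cancelled, Error, Paused}.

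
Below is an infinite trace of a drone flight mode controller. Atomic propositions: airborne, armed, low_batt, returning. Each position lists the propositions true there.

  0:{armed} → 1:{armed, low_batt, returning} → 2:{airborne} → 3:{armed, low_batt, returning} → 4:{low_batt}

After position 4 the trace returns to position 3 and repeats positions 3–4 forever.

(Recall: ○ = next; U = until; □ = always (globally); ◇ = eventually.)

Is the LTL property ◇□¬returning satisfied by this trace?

No

□¬returning is false at every position 0..4, so it never becomes true and ◇□¬returning fails.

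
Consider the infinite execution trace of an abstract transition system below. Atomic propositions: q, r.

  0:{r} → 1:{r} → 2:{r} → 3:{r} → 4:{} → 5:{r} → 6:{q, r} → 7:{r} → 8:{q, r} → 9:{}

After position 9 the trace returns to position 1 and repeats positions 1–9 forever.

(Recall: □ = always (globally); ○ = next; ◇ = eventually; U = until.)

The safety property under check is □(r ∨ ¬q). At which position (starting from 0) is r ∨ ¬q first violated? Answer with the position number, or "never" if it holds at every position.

r ∨ ¬q holds at every position 0..9, and those are all the positions the trace ever visits, so the invariant □(r ∨ ¬q) is never violated.

never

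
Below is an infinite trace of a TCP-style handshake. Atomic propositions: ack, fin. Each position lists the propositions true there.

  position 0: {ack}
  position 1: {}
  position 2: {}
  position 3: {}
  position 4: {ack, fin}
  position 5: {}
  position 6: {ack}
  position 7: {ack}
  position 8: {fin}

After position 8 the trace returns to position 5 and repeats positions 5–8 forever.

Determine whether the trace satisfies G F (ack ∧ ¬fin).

Yes

F (ack ∧ ¬fin) holds at every position 0..8, and those are all positions ever visited, so G F (ack ∧ ¬fin) holds.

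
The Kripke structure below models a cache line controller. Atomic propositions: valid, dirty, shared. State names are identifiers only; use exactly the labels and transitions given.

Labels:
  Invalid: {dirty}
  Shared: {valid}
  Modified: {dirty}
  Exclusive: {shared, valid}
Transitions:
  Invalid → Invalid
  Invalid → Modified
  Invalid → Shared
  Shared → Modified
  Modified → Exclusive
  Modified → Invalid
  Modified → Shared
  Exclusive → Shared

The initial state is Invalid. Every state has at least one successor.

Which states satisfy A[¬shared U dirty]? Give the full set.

States satisfying ¬shared: {Invalid, Shared, Modified}.
States satisfying dirty: {Invalid, Modified}.
States satisfying A[¬shared U dirty]: {Invalid, Shared, Modified}.

{Invalid, Shared, Modified}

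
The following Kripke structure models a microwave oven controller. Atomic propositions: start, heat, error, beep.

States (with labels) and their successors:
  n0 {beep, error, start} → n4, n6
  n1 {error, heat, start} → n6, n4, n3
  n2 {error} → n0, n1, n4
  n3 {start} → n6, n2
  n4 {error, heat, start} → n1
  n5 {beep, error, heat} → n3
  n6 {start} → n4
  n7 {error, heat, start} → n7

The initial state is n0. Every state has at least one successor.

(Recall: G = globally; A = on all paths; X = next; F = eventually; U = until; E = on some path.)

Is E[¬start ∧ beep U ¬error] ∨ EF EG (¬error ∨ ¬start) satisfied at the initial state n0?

States satisfying ¬start ∧ beep: {n5}.
States satisfying ¬error: {n3, n6}.
States satisfying E[¬start ∧ beep U ¬error]: {n3, n5, n6}.
States satisfying EG (¬error ∨ ¬start): ∅.
States satisfying EF EG (¬error ∨ ¬start): ∅.
States satisfying E[¬start ∧ beep U ¬error] ∨ EF EG (¬error ∨ ¬start): {n3, n5, n6}.
n0 ∉ Sat(E[¬start ∧ beep U ¬error] ∨ EF EG (¬error ∨ ¬start)).

No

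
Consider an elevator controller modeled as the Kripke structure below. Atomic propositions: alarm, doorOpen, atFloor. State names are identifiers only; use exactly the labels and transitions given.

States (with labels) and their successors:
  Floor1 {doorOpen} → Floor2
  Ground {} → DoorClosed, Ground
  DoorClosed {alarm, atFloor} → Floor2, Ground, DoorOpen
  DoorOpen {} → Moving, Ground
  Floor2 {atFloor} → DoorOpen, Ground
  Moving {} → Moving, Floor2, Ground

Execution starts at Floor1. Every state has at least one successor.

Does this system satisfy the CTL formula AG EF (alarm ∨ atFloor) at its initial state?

Yes

States satisfying EF (alarm ∨ atFloor): {Floor1, Ground, DoorClosed, DoorOpen, Floor2, Moving}.
States satisfying AG EF (alarm ∨ atFloor): {Floor1, Ground, DoorClosed, DoorOpen, Floor2, Moving}.
Every state reachable from Floor1 satisfies EF (alarm ∨ atFloor).
Floor1 ∈ Sat(AG EF (alarm ∨ atFloor)).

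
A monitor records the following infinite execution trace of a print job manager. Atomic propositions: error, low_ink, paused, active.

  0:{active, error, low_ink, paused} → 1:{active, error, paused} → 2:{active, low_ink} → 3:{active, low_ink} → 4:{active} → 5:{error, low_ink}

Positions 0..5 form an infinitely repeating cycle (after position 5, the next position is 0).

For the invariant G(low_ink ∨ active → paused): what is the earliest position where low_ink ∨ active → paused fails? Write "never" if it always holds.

2

Check low_ink ∨ active → paused at each position in order: 0 ✓, 1 ✓.
At position 2 the labels are {active, low_ink}, so low_ink ∨ active → paused is false there. This is the first violation.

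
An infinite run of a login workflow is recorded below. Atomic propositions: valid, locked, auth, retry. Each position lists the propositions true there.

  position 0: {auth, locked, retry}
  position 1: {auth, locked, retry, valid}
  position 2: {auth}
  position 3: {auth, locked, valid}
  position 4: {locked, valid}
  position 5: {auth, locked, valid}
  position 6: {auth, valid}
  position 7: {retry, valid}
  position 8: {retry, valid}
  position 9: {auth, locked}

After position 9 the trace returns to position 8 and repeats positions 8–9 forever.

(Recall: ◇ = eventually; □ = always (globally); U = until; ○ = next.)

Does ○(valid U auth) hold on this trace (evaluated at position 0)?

Satisfied

The position after 0 is 1; valid U auth is true there.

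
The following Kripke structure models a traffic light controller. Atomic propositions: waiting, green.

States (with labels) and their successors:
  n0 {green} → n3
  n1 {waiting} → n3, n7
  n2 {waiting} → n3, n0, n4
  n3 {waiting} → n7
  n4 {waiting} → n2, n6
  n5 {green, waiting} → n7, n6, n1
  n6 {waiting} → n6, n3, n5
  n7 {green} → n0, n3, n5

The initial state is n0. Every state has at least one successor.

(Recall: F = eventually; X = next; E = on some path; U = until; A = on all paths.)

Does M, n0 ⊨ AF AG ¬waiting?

States satisfying AG ¬waiting: ∅.
States satisfying AF AG ¬waiting: ∅.
There is a path from n0 along which AG ¬waiting never holds.
n0 ∉ Sat(AF AG ¬waiting).

No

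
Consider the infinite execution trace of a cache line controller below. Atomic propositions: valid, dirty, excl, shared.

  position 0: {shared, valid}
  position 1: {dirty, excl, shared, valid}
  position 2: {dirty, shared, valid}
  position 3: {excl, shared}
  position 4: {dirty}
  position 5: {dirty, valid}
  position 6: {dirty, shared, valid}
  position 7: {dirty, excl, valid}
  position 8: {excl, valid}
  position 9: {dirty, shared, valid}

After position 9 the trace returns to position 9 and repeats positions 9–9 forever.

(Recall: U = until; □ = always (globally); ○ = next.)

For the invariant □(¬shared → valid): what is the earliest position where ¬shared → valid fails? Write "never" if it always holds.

4

Check ¬shared → valid at each position in order: 0 ✓, 1 ✓, 2 ✓, 3 ✓.
At position 4 the labels are {dirty}, so ¬shared → valid is false there. This is the first violation.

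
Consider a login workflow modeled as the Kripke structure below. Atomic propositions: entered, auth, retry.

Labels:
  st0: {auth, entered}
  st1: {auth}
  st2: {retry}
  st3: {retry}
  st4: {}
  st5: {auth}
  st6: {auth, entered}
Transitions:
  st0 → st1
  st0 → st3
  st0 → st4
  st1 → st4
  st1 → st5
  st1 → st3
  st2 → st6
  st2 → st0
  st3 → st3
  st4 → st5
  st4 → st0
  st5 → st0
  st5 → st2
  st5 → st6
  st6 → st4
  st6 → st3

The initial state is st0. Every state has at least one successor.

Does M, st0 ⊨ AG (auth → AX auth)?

States satisfying auth → AX auth: {st2, st3, st4}.
States satisfying AG (auth → AX auth): {st3}.
st0 is reachable from st0 and violates auth → AX auth, so AG fails at st0.
st0 ∉ Sat(AG (auth → AX auth)).

Does not hold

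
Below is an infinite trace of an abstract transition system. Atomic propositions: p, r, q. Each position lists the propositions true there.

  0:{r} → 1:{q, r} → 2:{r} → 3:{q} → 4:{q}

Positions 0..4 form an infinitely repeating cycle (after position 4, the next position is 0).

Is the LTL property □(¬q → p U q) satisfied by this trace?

¬q → p U q must hold at every position from 0 onward. It fails at position 0, so □(¬q → p U q) is false.
Positions where ¬q holds: 0, 2.
Check p U q at each: 0→fails, 2→fails.

Violated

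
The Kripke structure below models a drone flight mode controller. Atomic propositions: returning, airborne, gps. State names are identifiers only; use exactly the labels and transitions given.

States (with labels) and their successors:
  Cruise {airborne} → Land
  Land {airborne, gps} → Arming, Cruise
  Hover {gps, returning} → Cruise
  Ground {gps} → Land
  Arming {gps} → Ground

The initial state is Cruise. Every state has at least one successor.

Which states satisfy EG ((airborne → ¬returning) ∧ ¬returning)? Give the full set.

States satisfying (airborne → ¬returning) ∧ ¬returning: {Cruise, Land, Ground, Arming}.
States satisfying EG ((airborne → ¬returning) ∧ ¬returning): {Cruise, Land, Ground, Arming}.

{Cruise, Land, Ground, Arming}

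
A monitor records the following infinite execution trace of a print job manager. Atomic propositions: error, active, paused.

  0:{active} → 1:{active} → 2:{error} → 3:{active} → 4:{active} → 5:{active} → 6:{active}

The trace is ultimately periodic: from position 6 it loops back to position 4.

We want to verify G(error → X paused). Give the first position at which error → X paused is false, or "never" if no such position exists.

2

Check error → X paused at each position in order: 0 ✓, 1 ✓.
At position 2 the labels are {error} and the next position 3 has {active}, so error → X paused is false there. This is the first violation.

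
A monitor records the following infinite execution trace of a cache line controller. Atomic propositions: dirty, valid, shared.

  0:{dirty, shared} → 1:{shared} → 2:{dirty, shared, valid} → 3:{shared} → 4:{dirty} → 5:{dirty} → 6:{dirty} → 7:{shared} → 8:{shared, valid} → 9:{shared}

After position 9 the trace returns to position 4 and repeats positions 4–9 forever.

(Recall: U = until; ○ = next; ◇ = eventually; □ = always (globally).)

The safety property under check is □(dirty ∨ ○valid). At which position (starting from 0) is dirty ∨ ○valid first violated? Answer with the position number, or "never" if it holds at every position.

3

Check dirty ∨ ○valid at each position in order: 0 ✓, 1 ✓, 2 ✓.
At position 3 the labels are {shared} and the next position 4 has {dirty}, so dirty ∨ ○valid is false there. This is the first violation.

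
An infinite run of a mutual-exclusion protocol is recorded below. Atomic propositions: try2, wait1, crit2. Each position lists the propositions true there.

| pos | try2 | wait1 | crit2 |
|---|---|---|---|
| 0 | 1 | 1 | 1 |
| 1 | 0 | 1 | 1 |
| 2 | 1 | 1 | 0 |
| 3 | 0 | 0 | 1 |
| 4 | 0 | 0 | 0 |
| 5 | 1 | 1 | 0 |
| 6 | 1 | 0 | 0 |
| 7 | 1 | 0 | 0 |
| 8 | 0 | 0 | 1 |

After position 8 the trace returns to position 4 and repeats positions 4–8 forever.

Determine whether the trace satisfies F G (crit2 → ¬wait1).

G (crit2 → ¬wait1) holds at position 2, which is reachable from 0, so F G (crit2 → ¬wait1) holds.

Yes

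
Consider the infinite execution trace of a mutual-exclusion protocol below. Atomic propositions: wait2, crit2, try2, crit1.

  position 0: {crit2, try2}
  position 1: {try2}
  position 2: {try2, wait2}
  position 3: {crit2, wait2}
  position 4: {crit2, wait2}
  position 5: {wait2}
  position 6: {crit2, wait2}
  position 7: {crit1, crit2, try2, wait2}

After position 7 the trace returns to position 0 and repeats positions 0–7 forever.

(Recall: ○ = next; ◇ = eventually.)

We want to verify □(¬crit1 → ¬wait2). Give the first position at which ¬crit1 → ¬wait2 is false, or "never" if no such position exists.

2

Check ¬crit1 → ¬wait2 at each position in order: 0 ✓, 1 ✓.
At position 2 the labels are {try2, wait2}, so ¬crit1 → ¬wait2 is false there. This is the first violation.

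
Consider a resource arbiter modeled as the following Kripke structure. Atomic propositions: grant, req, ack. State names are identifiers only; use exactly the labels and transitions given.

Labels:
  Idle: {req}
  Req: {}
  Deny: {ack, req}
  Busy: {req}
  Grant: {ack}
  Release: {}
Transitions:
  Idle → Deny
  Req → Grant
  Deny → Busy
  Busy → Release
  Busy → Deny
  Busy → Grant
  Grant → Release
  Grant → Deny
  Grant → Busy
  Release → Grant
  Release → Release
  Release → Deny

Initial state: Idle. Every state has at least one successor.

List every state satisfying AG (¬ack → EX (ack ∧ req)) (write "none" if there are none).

{Idle, Deny, Busy, Grant, Release}

States satisfying ¬ack → EX (ack ∧ req): {Idle, Deny, Busy, Grant, Release}.
States satisfying AG (¬ack → EX (ack ∧ req)): {Idle, Deny, Busy, Grant, Release}.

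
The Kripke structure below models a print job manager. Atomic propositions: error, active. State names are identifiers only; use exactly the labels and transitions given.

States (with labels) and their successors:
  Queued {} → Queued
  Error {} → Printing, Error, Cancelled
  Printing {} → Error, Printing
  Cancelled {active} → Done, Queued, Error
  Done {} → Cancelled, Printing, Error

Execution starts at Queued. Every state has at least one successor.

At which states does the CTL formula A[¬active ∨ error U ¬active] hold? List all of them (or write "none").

States satisfying ¬active ∨ error: {Queued, Error, Printing, Done}.
States satisfying ¬active: {Queued, Error, Printing, Done}.
States satisfying A[¬active ∨ error U ¬active]: {Queued, Error, Printing, Done}.

{Queued, Error, Printing, Done}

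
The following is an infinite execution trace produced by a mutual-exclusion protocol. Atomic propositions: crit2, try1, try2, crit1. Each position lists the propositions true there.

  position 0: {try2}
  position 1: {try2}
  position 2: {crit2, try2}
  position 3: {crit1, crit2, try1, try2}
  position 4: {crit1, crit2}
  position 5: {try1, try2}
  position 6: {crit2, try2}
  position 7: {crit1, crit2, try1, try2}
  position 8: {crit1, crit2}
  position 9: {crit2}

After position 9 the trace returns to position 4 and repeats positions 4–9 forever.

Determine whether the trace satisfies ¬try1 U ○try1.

Holds

Walking from position 0: ○try1 first holds at position 2, and ¬try1 holds at every earlier position along the way, so ¬try1 U ○try1 holds.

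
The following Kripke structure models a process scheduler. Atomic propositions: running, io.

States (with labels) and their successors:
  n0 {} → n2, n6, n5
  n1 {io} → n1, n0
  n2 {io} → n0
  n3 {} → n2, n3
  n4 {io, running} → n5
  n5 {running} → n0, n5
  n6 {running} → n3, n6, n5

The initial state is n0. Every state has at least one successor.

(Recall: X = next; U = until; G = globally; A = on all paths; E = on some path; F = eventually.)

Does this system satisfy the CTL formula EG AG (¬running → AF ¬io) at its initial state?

Holds

States satisfying AG (¬running → AF ¬io): {n0, n2, n3, n4, n5, n6}.
States satisfying EG AG (¬running → AF ¬io): {n0, n2, n3, n4, n5, n6}.
n0 ∈ Sat(EG AG (¬running → AF ¬io)).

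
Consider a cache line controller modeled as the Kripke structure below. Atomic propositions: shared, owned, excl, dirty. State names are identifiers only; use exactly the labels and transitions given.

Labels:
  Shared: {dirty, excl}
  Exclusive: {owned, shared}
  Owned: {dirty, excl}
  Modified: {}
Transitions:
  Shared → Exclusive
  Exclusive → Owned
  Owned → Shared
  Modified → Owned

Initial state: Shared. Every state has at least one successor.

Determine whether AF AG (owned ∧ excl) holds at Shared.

Does not hold

States satisfying AG (owned ∧ excl): ∅.
States satisfying AF AG (owned ∧ excl): ∅.
There is a path from Shared along which AG (owned ∧ excl) never holds.
Shared ∉ Sat(AF AG (owned ∧ excl)).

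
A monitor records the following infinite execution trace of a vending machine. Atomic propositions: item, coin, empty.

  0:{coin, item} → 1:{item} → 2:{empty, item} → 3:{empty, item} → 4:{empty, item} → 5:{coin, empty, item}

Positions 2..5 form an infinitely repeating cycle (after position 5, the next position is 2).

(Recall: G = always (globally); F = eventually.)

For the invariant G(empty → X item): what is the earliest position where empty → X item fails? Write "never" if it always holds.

empty → X item holds at every position 0..5, and those are all the positions the trace ever visits, so the invariant G(empty → X item) is never violated.

never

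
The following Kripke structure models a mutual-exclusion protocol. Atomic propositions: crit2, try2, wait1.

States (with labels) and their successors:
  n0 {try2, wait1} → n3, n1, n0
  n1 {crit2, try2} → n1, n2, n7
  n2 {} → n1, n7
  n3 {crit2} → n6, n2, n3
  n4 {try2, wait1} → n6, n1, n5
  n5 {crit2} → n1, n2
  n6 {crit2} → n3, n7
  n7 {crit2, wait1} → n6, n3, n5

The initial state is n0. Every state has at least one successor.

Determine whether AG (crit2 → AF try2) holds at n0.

Does not hold

States satisfying crit2 → AF try2: {n0, n1, n2, n4}.
States satisfying AG (crit2 → AF try2): ∅.
n3 is reachable from n0 and violates crit2 → AF try2, so AG fails at n0.
n0 ∉ Sat(AG (crit2 → AF try2)).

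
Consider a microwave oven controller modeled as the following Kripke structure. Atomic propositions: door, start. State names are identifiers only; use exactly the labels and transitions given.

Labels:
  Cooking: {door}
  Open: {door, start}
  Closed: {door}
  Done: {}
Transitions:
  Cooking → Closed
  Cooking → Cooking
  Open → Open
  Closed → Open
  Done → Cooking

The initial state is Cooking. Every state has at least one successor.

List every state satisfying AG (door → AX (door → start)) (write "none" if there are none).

States satisfying door → AX (door → start): {Open, Closed, Done}.
States satisfying AG (door → AX (door → start)): {Open, Closed}.

{Open, Closed}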